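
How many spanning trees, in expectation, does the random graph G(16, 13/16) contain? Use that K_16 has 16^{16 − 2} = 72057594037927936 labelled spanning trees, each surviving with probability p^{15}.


K_16 has 16^{16 − 2} = 72057594037927936 labelled spanning trees.
For each such spanning tree H, let X_H = 1 if all 15 edges of H are present in G. Then P[X_H = 1] = p^{15} = (13/16)^{15} = 51185893014090757/1152921504606846976.
Summing the indicators: E[X] = Σ_H E[X_H] = 72057594037927936 · p^{15} = 72057594037927936 · 51185893014090757/1152921504606846976 = 51185893014090757/16.
Numerically: E[X] ≈ 3.2e+15.

E[X] = 72057594037927936 · (13/16)^{15} = 51185893014090757/16 ≈ 3.2e+15.


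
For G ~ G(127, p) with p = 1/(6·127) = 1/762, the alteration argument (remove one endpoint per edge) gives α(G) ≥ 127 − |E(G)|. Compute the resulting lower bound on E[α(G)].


E[|E(G)|] = C(127, 2)·p = 8001 · (1/762) = 21/2.
E[α(G)] ≥ n − E[|E(G)|] = 127 − 21/2 = 233/2.
Numerically: ≈ 116.50000.
(This is only a lower bound; the true E[α(G)] may be larger.)

E[α(G)] ≥ 233/2 ≈ 116.50000.


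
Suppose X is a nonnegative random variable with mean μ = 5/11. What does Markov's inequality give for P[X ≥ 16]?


μ = E[X] = 5/11, a = 16.
Markov: P[X ≥ 16] ≤ μ/a = (5/11)/16 = 5/176.
Numerically: ≈ 0.028409.
(Since a = 16 > μ = 0.454545, the bound 5/176 is < 1 and informative.)

P[X ≥ 16] ≤ 5/176 ≈ 0.028409.


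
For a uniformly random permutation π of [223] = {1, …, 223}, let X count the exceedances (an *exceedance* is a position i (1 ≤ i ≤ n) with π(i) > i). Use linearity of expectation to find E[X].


Write X = Σ_{i=1}^{223} X_i, where X_i = 1_{π(i) > i}.
For each fixed i, π(i) is uniform over {1, …, 223} (marginal of a uniform permutation), so P[π(i) > i] = (n − i)/n. Summing: Σ_{i=1}^{223} (n − i)/n = (0 + 1 + … + 222)/223 = 223(223 − 1)/(2·223) = (223 − 1)/2.
Hence E[X] = Σ_{i=1}^{223} (223 − i)/223 = 111 ≈ 111.0000.

E[X] = 111 = 111.0000.


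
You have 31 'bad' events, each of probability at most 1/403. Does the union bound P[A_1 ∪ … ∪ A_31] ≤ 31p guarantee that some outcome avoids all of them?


Union bound: P[∪_{i=1}^{31} A_i] ≤ Σ_i P[A_i] ≤ 31·p = 31·(1/403) = 1/13.
Numerically: 1/13 ≈ 0.0769.
Is 1/13 < 1? YES.
Since P[∪ A_i] ≤ 1/13 < 1, the complement has P[∩ A_i^c] ≥ 1 − 1/13 = 12/13 > 0, so some outcome avoids every A_i.

31·p = 1/13 ≈ 0.0769; existence CERTIFIED by the union bound.


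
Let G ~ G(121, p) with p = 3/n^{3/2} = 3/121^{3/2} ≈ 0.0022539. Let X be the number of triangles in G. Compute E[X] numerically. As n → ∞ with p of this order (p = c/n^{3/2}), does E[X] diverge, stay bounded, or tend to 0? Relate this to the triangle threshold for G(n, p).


Number of potential triangles: C(121, 3) = 287980.
Each occurs with probability p³ ≈ (0.0022539)³ ≈ 1.1450636e-08.
By linearity: E[X] = C(121, 3)·p³ ≈ 287980 · 1.1450636e-08 ≈ 0.00330.
Since α = 3/2 > 1, p = c/n^{3/2} = o(1/n) is below the triangle threshold p ~ 1/n. Asymptotically E[X] ~ (c³/6)·n^{3(1−α)} = (3³/6)·n^{-1.5} → 0, so by Markov's inequality G has no triangles w.h.p.

E[X] ≈ 0.00330; in regime p = Θ(1/n^{3/2}) E[X] tends to 0 (below the triangle threshold p ~ 1/n).


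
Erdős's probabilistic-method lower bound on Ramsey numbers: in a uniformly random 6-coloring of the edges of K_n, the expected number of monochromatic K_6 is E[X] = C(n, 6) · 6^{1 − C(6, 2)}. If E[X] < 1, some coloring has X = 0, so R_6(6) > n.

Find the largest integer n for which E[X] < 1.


We need C(n, 6) · 6^{1 − 15} < 1, i.e. C(n, 6) < 6^{15 − 1} = 78364164096.
Check values of n near the boundary:
  n = 192: C(192, 6) = 64300886496; 64300886496 < 78364164096? YES
  n = 193: C(193, 6) = 66364016544; 66364016544 < 78364164096? YES
  n = 194: C(194, 6) = 68482017072; 68482017072 < 78364164096? YES
  n = 195: C(195, 6) = 70656049360; 70656049360 < 78364164096? YES
  n = 196: C(196, 6) = 72887293024; 72887293024 < 78364164096? YES
  n = 197: C(197, 6) = 75176946208; 75176946208 < 78364164096? YES
  n = 198: C(198, 6) = 77526225777; 77526225777 < 78364164096? YES
  n = 199: C(199, 6) = 79936367511; 79936367511 < 78364164096? NO
  n = 200: C(200, 6) = 82408626300; 82408626300 < 78364164096? NO
  n = 201: C(201, 6) = 84944276340; 84944276340 < 78364164096? NO
The largest n with C(n, 6) < 78364164096 is n = 198 (where E[X] = 25842075259/26121388032 ≈ 0.989307). Hence R_6(6) > 198, i.e. R_6(6) ≥ 199.

Largest n = 198; hence R_6(6) > 198.


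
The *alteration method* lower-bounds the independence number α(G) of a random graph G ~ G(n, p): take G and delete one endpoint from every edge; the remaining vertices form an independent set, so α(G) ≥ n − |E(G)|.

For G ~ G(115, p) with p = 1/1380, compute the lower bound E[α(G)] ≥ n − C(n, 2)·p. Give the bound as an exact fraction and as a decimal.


E[|E(G)|] = C(115, 2)·p = 6555 · (1/1380) = 19/4.
E[α(G)] ≥ n − E[|E(G)|] = 115 − 19/4 = 441/4.
Numerically: ≈ 110.25000.
(This is only a lower bound; the true E[α(G)] may be larger.)

E[α(G)] ≥ 441/4 ≈ 110.25000.


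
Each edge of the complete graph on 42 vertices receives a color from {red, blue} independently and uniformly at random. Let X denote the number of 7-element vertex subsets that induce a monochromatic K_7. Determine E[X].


Let X = Σ_S X_S over the C(42, 7) = 26978328 subsets S of size 7, where X_S = 1 if the K_7 on S is monochromatic.
For a fixed S, the K_7 on S has C(7, 2) = 21 edges. P[all 21 edges red] = (1/2)^21, and likewise for blue, so P[monochromatic] = 2·(1/2)^21 = 2^{1 − 21} = 1/1048576.
Summing: E[X] = C(42, 7) · 2^{1 − 21} = 26978328 · 1/1048576 = 3372291/131072.
Numerically: E[X] ≈ 25.728539.

E[X] = C(42,7)·2^(1−C(7,2)) = 3372291/131072 ≈ 25.728539.


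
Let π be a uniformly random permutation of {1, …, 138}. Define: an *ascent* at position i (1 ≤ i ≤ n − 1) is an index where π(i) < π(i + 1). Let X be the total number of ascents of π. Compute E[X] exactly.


Write X = Σ X_I over i = 1, …, 137, with X_I the indicator of one ascent.
There are 137 indicators.
For each fixed i, the pair (π(i), π(i+1)) is a uniformly random ordered pair of distinct values from {1, …, 138}; by symmetry P[π(i) < π(i+1)] = 1/2.
By linearity: E[X] = 137 · (1/2) = (138 − 1) · (1/2) = 137/2 ≈ 68.5000.

E[X] = 137/2 = 68.5000.


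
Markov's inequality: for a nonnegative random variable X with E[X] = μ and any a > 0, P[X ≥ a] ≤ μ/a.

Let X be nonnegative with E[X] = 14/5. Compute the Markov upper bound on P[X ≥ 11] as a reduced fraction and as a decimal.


μ = E[X] = 14/5, a = 11.
Markov: P[X ≥ 11] ≤ μ/a = (14/5)/11 = 14/55.
Numerically: ≈ 0.255.
(Since a = 11 > μ = 2.800, the bound 14/55 is < 1 and informative.)

P[X ≥ 11] ≤ 14/55 ≈ 0.255.


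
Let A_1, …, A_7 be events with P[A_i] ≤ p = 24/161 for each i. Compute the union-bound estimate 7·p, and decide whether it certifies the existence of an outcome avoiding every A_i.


Union bound: P[∪_{i=1}^{7} A_i] ≤ Σ_i P[A_i] ≤ 7·p = 7·(24/161) = 24/23.
Numerically: 24/23 ≈ 1.043478.
Is 24/23 < 1? NO.
Since the bound 24/23 is ≥ 1, the union bound is uninformative here; it does NOT by itself certify existence.

7·p = 24/23 ≈ 1.043478; existence NOT certified by the union bound.


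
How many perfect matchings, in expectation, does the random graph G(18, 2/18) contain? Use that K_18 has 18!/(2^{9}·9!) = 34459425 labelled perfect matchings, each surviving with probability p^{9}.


K_18 has 18!/(2^{9}·9!) = 34459425 labelled perfect matchings.
For each such perfect matching H, let X_H = 1 if all 9 edges of H are present in G. Then P[X_H = 1] = p^{9} = (1/9)^{9} = 1/387420489.
Summing the indicators: E[X] = Σ_H E[X_H] = 34459425 · p^{9} = 34459425 · 1/387420489 = 425425/4782969.
Numerically: E[X] ≈ 0.088946.

E[X] = 34459425 · (1/9)^{9} = 425425/4782969 ≈ 0.088946.


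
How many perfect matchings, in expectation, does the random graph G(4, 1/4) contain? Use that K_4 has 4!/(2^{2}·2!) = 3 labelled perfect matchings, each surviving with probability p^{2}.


K_4 has 4!/(2^{2}·2!) = 3 labelled perfect matchings.
For each such perfect matching H, let X_H = 1 if all 2 edges of H are present in G. Then P[X_H = 1] = p^{2} = (1/4)^{2} = 1/16.
By linearity of expectation: E[X] = Σ_H E[X_H] = 3 · p^{2} = 3 · 1/16 = 3/16.
Numerically: E[X] ≈ 0.188.

E[X] = 3 · (1/4)^{2} = 3/16 ≈ 0.188.


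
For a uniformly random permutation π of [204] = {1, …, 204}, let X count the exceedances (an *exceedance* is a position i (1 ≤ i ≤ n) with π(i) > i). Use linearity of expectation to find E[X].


Write X = Σ_{i=1}^{204} X_i, where X_i = 1_{π(i) > i}.
For each fixed i, π(i) is uniform over {1, …, 204} (marginal of a uniform permutation), so P[π(i) > i] = (n − i)/n. Summing: Σ_{i=1}^{204} (n − i)/n = (0 + 1 + … + 203)/204 = 204(204 − 1)/(2·204) = (204 − 1)/2.
Hence E[X] = Σ_{i=1}^{204} (204 − i)/204 = 203/2 ≈ 101.500000.

E[X] = 203/2 = 101.500000.


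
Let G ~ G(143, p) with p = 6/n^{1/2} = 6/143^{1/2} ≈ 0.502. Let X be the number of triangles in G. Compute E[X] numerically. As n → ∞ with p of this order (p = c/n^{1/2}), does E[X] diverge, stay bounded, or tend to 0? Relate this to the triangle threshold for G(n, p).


Number of potential triangles: C(143, 3) = 477191.
Each occurs with probability p³ ≈ (0.502)³ ≈ 1.26313e-01.
By linearity: E[X] = C(143, 3)·p³ ≈ 477191 · 1.26313e-01 ≈ 60275.655.
Since α = 1/2 < 1, p = c/n^{1/2} ≫ 1/n is above the triangle threshold p ~ 1/n. Asymptotically E[X] ~ (c³/6)·n^{3(1−α)} = (6³/6)·n^{1.5} → ∞; triangles are abundant w.h.p.

E[X] ≈ 60275.655; in regime p = Θ(1/n^{1/2}) E[X] diverges (above the triangle threshold p ~ 1/n).


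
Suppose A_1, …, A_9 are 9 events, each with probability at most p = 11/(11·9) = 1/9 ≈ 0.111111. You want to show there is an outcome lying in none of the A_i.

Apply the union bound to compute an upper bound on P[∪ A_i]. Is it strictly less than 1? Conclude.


Union bound: P[∪_{i=1}^{9} A_i] ≤ Σ_i P[A_i] ≤ 9·p = 9·(1/9) = 1.
Numerically: 1 ≈ 1.000000.
Is 1 < 1? NO.
Since the bound 1 is ≥ 1, the union bound is uninformative here; it does NOT by itself certify existence.

9·p = 1 ≈ 1.000000; existence NOT certified by the union bound.


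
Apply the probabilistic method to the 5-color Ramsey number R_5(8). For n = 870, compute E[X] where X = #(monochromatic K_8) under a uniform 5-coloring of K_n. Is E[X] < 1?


E[X] = C(870, 8) · 5^{1 − 28} = 7881626782940464620 · 5^{−27} = 7881626782940464620/7450580596923828125.
As a reduced fraction: E[X] = 1576325356588092924/1490116119384765625 ≈ 1.0579.
Is E[X] < 1? NO.
Since E[X] ≥ 1, the first-moment bound is inconclusive at n = 870; it does NOT by itself certify R_5(8) > 870.

E[X] = 1576325356588092924/1490116119384765625 ≈ 1.0579; E[X] ≥ 1; first-moment method inconclusive here.


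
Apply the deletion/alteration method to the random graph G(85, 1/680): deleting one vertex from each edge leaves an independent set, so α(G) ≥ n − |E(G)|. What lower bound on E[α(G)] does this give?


E[|E(G)|] = C(85, 2)·p = 3570 · (1/680) = 21/4.
E[α(G)] ≥ n − E[|E(G)|] = 85 − 21/4 = 319/4.
Numerically: ≈ 79.750.
(This is only a lower bound; the true E[α(G)] may be larger.)

E[α(G)] ≥ 319/4 ≈ 79.750.


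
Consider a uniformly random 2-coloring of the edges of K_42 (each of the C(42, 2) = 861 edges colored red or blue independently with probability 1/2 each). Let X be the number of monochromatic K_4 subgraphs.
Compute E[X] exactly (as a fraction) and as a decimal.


Let X = Σ_S X_S over the C(42, 4) = 111930 subsets S of size 4, where X_S = 1 if the K_4 on S is monochromatic.
For a fixed S, the K_4 on S has C(4, 2) = 6 edges. P[all 6 edges red] = (1/2)^6, and likewise for blue, so P[monochromatic] = 2·(1/2)^6 = 2^{1 − 6} = 1/32.
By linearity: E[X] = C(42, 4) · 2^{1 − 6} = 111930 · 1/32 = 55965/16.
Numerically: E[X] ≈ 3497.812500.

E[X] = C(42,4)·2^(1−C(4,2)) = 55965/16 ≈ 3497.812500.


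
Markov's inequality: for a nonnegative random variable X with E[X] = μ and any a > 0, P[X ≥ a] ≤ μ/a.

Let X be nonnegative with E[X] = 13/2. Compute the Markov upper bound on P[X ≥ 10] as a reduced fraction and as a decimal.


μ = E[X] = 13/2, a = 10.
Markov: P[X ≥ 10] ≤ μ/a = (13/2)/10 = 13/20.
Numerically: ≈ 0.650000.
(Since a = 10 > μ = 6.500000, the bound 13/20 is < 1 and informative.)

P[X ≥ 10] ≤ 13/20 ≈ 0.650000.


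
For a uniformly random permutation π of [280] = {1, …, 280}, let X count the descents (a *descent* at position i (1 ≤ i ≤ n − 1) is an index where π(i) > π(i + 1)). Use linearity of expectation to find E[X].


Write X = Σ X_I over i = 1, …, 279, with X_I the indicator of one descent.
There are 279 indicators.
For each fixed i, the pair (π(i), π(i+1)) is a uniformly random ordered pair of distinct values from {1, …, 280}; by symmetry P[π(i) > π(i+1)] = 1/2.
By linearity: E[X] = 279 · (1/2) = (280 − 1) · (1/2) = 279/2 ≈ 139.500000.

E[X] = 279/2 = 139.500000.


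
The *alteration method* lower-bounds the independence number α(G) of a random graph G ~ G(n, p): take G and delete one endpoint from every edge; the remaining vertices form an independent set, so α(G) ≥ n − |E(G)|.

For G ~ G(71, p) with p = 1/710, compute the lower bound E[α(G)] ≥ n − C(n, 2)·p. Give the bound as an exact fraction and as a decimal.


E[|E(G)|] = C(71, 2)·p = 2485 · (1/710) = 7/2.
E[α(G)] ≥ n − E[|E(G)|] = 71 − 7/2 = 135/2.
Numerically: ≈ 67.5000.
(This is only a lower bound; the true E[α(G)] may be larger.)

E[α(G)] ≥ 135/2 ≈ 67.5000.


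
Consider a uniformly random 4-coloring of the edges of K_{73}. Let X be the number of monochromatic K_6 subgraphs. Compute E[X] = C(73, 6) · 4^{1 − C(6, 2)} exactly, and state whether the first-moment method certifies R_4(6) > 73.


E[X] = C(73, 6) · 4^{1 − 15} = 170230452 · 4^{−14} = 170230452/268435456.
As a reduced fraction: E[X] = 42557613/67108864 ≈ 0.63416.
Is E[X] < 1? YES.
Since E[X] < 1, there exists a 4-coloring of K_{73} with no monochromatic K_6; hence R_4(6) > 73.

E[X] = 42557613/67108864 ≈ 0.63416; E[X] < 1, so R_4(6) > 73.


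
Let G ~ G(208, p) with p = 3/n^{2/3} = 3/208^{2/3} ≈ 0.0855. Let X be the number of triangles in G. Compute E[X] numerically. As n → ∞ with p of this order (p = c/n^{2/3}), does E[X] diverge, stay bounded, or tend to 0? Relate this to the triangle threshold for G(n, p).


Number of potential triangles: C(208, 3) = 1478256.
Each occurs with probability p³ ≈ (0.0855)³ ≈ 6.24075e-04.
By linearity: E[X] = C(208, 3)·p³ ≈ 1478256 · 6.24075e-04 ≈ 922.543.
Since α = 2/3 < 1, p = c/n^{2/3} ≫ 1/n is above the triangle threshold p ~ 1/n. Asymptotically E[X] ~ (c³/6)·n^{3(1−α)} = (3³/6)·n^{1} → ∞; triangles are abundant w.h.p.

E[X] ≈ 922.543; in regime p = Θ(1/n^{2/3}) E[X] diverges (above the triangle threshold p ~ 1/n).


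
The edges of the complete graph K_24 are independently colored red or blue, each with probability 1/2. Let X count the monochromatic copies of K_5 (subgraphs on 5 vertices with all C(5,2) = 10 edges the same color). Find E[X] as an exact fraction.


Let X = Σ_S X_S over the C(24, 5) = 42504 subsets S of size 5, where X_S = 1 if the K_5 on S is monochromatic.
For a fixed S, the K_5 on S has C(5, 2) = 10 edges. P[all 10 edges red] = (1/2)^10, and likewise for blue, so P[monochromatic] = 2·(1/2)^10 = 2^{1 − 10} = 1/512.
By linearity: E[X] = C(24, 5) · 2^{1 − 10} = 42504 · 1/512 = 5313/64.
Numerically: E[X] ≈ 83.015625.

E[X] = C(24,5)·2^(1−C(5,2)) = 5313/64 ≈ 83.015625.


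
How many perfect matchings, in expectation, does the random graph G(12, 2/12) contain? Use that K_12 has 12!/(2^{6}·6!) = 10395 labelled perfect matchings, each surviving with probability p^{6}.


K_12 has 12!/(2^{6}·6!) = 10395 labelled perfect matchings.
For each such perfect matching H, let X_H = 1 if all 6 edges of H are present in G. Then P[X_H = 1] = p^{6} = (1/6)^{6} = 1/46656.
By linearity of expectation: E[X] = Σ_H E[X_H] = 10395 · p^{6} = 10395 · 1/46656 = 385/1728.
Numerically: E[X] ≈ 0.2228.

E[X] = 10395 · (1/6)^{6} = 385/1728 ≈ 0.2228.


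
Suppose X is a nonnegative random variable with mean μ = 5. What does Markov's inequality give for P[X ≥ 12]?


μ = E[X] = 5, a = 12.
Markov: P[X ≥ 12] ≤ μ/a = (5)/12 = 5/12.
Numerically: ≈ 0.417.
(Since a = 12 > μ = 5.000, the bound 5/12 is < 1 and informative.)

P[X ≥ 12] ≤ 5/12 ≈ 0.417.


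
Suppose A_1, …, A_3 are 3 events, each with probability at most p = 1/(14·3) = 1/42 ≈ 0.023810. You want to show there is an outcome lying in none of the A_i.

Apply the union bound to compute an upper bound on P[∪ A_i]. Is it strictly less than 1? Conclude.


Union bound: P[∪_{i=1}^{3} A_i] ≤ Σ_i P[A_i] ≤ 3·p = 3·(1/42) = 1/14.
Numerically: 1/14 ≈ 0.071429.
Is 1/14 < 1? YES.
Since P[∪ A_i] ≤ 1/14 < 1, the complement has P[∩ A_i^c] ≥ 1 − 1/14 = 13/14 > 0, so some outcome avoids every A_i.

3·p = 1/14 ≈ 0.071429; existence CERTIFIED by the union bound.


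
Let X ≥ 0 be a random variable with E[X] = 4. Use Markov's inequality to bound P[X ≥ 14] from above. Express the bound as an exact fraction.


μ = E[X] = 4, a = 14.
Markov: P[X ≥ 14] ≤ μ/a = (4)/14 = 2/7.
Numerically: ≈ 0.2857.
(Since a = 14 > μ = 4.0000, the bound 2/7 is < 1 and informative.)

P[X ≥ 14] ≤ 2/7 ≈ 0.2857.


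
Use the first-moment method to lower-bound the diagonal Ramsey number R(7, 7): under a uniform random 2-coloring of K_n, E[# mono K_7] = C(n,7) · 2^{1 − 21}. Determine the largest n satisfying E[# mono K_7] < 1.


We need C(n, 7) · 2^{1 − 21} < 1, i.e. C(n, 7) < 2^{21 − 1} = 1048576.
Check values of n near the boundary:
  n = 22: C(22, 7) = 170544; 170544 < 1048576? YES
  n = 23: C(23, 7) = 245157; 245157 < 1048576? YES
  n = 24: C(24, 7) = 346104; 346104 < 1048576? YES
  n = 25: C(25, 7) = 480700; 480700 < 1048576? YES
  n = 26: C(26, 7) = 657800; 657800 < 1048576? YES
  n = 27: C(27, 7) = 888030; 888030 < 1048576? YES
  n = 28: C(28, 7) = 1184040; 1184040 < 1048576? NO
  n = 29: C(29, 7) = 1560780; 1560780 < 1048576? NO
The largest n with C(n, 7) < 1048576 is n = 27 (where E[X] = 444015/524288 ≈ 0.846891). Hence R(7, 7) > 27, i.e. R(7, 7) ≥ 28.

Largest n = 27; hence R(7, 7) > 27.


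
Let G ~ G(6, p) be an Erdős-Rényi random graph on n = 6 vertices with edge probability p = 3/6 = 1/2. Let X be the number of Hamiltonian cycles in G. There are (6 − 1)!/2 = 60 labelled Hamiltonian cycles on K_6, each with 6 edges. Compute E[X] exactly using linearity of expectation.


K_6 has (6 − 1)!/2 = 60 labelled Hamiltonian cycles.
For each such Hamiltonian cycle H, let X_H = 1 if all 6 edges of H are present in G. Then P[X_H = 1] = p^{6} = (1/2)^{6} = 1/64.
Summing the indicators: E[X] = Σ_H E[X_H] = 60 · p^{6} = 60 · 1/64 = 15/16.
Numerically: E[X] ≈ 0.9375.

E[X] = 60 · (1/2)^{6} = 15/16 ≈ 0.9375.


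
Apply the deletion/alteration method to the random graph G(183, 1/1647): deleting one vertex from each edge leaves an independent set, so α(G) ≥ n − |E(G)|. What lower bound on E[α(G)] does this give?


E[|E(G)|] = C(183, 2)·p = 16653 · (1/1647) = 91/9.
E[α(G)] ≥ n − E[|E(G)|] = 183 − 91/9 = 1556/9.
Numerically: ≈ 172.88889.
(This is only a lower bound; the true E[α(G)] may be larger.)

E[α(G)] ≥ 1556/9 ≈ 172.88889.


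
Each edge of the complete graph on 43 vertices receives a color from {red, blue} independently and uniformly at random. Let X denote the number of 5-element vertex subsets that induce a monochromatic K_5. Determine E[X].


Let X = Σ_S X_S over the C(43, 5) = 962598 subsets S of size 5, where X_S = 1 if the K_5 on S is monochromatic.
For a fixed S, the K_5 on S has C(5, 2) = 10 edges. P[all 10 edges red] = (1/2)^10, and likewise for blue, so P[monochromatic] = 2·(1/2)^10 = 2^{1 − 10} = 1/512.
Summing: E[X] = C(43, 5) · 2^{1 − 10} = 962598 · 1/512 = 481299/256.
Numerically: E[X] ≈ 1880.074.

E[X] = C(43,5)·2^(1−C(5,2)) = 481299/256 ≈ 1880.074.


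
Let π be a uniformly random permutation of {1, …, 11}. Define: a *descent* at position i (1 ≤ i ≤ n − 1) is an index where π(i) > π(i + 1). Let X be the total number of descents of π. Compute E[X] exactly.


Write X = Σ X_I over i = 1, …, 10, with X_I the indicator of one descent.
There are 10 indicators.
For each fixed i, the pair (π(i), π(i+1)) is a uniformly random ordered pair of distinct values from {1, …, 11}; by symmetry P[π(i) > π(i+1)] = 1/2.
By linearity: E[X] = 10 · (1/2) = (11 − 1) · (1/2) = 5 ≈ 5.0000.

E[X] = 5 = 5.0000.


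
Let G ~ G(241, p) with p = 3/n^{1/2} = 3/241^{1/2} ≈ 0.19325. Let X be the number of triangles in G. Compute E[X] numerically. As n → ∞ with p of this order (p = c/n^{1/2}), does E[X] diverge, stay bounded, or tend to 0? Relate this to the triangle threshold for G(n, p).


Number of potential triangles: C(241, 3) = 2303960.
Each occurs with probability p³ ≈ (0.19325)³ ≈ 7.2166925e-03.
By linearity: E[X] = C(241, 3)·p³ ≈ 2303960 · 7.2166925e-03 ≈ 16626.97084.
Since α = 1/2 < 1, p = c/n^{1/2} ≫ 1/n is above the triangle threshold p ~ 1/n. Asymptotically E[X] ~ (c³/6)·n^{3(1−α)} = (3³/6)·n^{1.5} → ∞; triangles are abundant w.h.p.

E[X] ≈ 16626.97084; in regime p = Θ(1/n^{1/2}) E[X] diverges (above the triangle threshold p ~ 1/n).


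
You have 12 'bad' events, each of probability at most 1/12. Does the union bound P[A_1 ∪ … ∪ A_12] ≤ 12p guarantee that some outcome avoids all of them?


Union bound: P[∪_{i=1}^{12} A_i] ≤ Σ_i P[A_i] ≤ 12·p = 12·(1/12) = 1.
Numerically: 1 ≈ 1.0000.
Is 1 < 1? NO.
Since the bound 1 is ≥ 1, the union bound is uninformative here; it does NOT by itself certify existence.

12·p = 1 ≈ 1.0000; existence NOT certified by the union bound.


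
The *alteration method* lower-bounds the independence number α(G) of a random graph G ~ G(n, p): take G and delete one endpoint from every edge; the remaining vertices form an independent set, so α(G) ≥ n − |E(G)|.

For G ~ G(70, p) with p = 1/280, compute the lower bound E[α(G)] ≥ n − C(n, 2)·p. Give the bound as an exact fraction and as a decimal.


E[|E(G)|] = C(70, 2)·p = 2415 · (1/280) = 69/8.
E[α(G)] ≥ n − E[|E(G)|] = 70 − 69/8 = 491/8.
Numerically: ≈ 61.375000.
(This is only a lower bound; the true E[α(G)] may be larger.)

E[α(G)] ≥ 491/8 ≈ 61.375000.


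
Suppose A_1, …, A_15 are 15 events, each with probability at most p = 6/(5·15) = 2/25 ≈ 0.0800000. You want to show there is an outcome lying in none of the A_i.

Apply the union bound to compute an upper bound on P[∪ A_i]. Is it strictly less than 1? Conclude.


Union bound: P[∪_{i=1}^{15} A_i] ≤ Σ_i P[A_i] ≤ 15·p = 15·(2/25) = 6/5.
Numerically: 6/5 ≈ 1.2000000.
Is 6/5 < 1? NO.
Since the bound 6/5 is ≥ 1, the union bound is uninformative here; it does NOT by itself certify existence.

15·p = 6/5 ≈ 1.2000000; existence NOT certified by the union bound.


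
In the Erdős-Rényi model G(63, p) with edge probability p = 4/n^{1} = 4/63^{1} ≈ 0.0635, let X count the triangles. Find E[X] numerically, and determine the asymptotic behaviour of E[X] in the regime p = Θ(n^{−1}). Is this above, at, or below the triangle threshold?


Number of potential triangles: C(63, 3) = 39711.
Each occurs with probability p³ ≈ (0.0635)³ ≈ 2.55952e-04.
By linearity: E[X] = C(63, 3)·p³ ≈ 39711 · 2.55952e-04 ≈ 10.164.
Here α = 1, so p = 4/n is exactly at the triangle threshold p ~ 1/n. Asymptotically E[X] → c³/6 = 4³/6 = 32/3 ≈ 10.667, a bounded constant. In this regime the triangle count is asymptotically Poisson(c³/6).

E[X] ≈ 10.164; in regime p = Θ(1/n^{1}) E[X] stays bounded (at the triangle threshold p ~ 1/n).


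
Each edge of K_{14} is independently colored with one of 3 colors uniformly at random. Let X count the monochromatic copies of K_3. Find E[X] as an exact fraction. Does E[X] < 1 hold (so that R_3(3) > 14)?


E[X] = C(14, 3) · 3^{1 − 3} = 364 · 3^{−2} = 364/9.
As a reduced fraction: E[X] = 364/9 ≈ 40.444.
Is E[X] < 1? NO.
Since E[X] ≥ 1, the first-moment bound is inconclusive at n = 14; it does NOT by itself certify R_3(3) > 14.

E[X] = 364/9 ≈ 40.444; E[X] ≥ 1; first-moment method inconclusive here.


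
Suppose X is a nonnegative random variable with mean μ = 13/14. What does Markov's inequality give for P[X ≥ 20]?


μ = E[X] = 13/14, a = 20.
Markov: P[X ≥ 20] ≤ μ/a = (13/14)/20 = 13/280.
Numerically: ≈ 0.046429.
(Since a = 20 > μ = 0.928571, the bound 13/280 is < 1 and informative.)

P[X ≥ 20] ≤ 13/280 ≈ 0.046429.


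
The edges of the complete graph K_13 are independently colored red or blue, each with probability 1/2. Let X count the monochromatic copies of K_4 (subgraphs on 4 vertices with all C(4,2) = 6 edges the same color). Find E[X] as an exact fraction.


Let X = Σ_S X_S over the C(13, 4) = 715 subsets S of size 4, where X_S = 1 if the K_4 on S is monochromatic.
For a fixed S, the K_4 on S has C(4, 2) = 6 edges. P[all 6 edges red] = (1/2)^6, and likewise for blue, so P[monochromatic] = 2·(1/2)^6 = 2^{1 − 6} = 1/32.
By linearity of expectation: E[X] = C(13, 4) · 2^{1 − 6} = 715 · 1/32 = 715/32.
Numerically: E[X] ≈ 22.344.

E[X] = C(13,4)·2^(1−C(4,2)) = 715/32 ≈ 22.344.


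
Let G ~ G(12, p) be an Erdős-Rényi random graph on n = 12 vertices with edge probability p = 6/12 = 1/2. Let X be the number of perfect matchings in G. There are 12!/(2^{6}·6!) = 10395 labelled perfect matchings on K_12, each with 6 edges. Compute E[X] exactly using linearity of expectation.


K_12 has 12!/(2^{6}·6!) = 10395 labelled perfect matchings.
For each such perfect matching H, let X_H = 1 if all 6 edges of H are present in G. Then P[X_H = 1] = p^{6} = (1/2)^{6} = 1/64.
Summing the indicators: E[X] = Σ_H E[X_H] = 10395 · p^{6} = 10395 · 1/64 = 10395/64.
Numerically: E[X] ≈ 162.42.

E[X] = 10395 · (1/2)^{6} = 10395/64 ≈ 162.42.


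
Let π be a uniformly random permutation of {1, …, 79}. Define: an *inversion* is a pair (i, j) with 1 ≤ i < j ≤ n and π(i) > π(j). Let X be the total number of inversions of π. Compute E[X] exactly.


Write X = Σ X_I over the C(79, 2) = 3081 pairs i < j, with X_I the indicator of one inversion.
There are 3081 indicators.
For each fixed pair i < j, the values π(i) and π(j) are two distinct elements of {1, …, 79} in uniformly random order; by symmetry P[π(i) > π(j)] = 1/2.
By linearity: E[X] = 3081 · (1/2) = C(79, 2) · (1/2) = 3081/2 = 3081/2 ≈ 1540.500.

E[X] = 3081/2 = 1540.500.


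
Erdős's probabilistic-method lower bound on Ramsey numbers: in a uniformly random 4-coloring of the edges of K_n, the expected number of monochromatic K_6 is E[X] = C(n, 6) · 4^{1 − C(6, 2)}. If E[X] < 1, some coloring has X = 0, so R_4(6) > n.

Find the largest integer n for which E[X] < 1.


We need C(n, 6) · 4^{1 − 15} < 1, i.e. C(n, 6) < 4^{15 − 1} = 268435456.
Check values of n near the boundary:
  n = 72: C(72, 6) = 156238908; 156238908 < 268435456? YES
  n = 73: C(73, 6) = 170230452; 170230452 < 268435456? YES
  n = 74: C(74, 6) = 185250786; 185250786 < 268435456? YES
  n = 75: C(75, 6) = 201359550; 201359550 < 268435456? YES
  n = 76: C(76, 6) = 218618940; 218618940 < 268435456? YES
  n = 77: C(77, 6) = 237093780; 237093780 < 268435456? YES
  n = 78: C(78, 6) = 256851595; 256851595 < 268435456? YES
  n = 79: C(79, 6) = 277962685; 277962685 < 268435456? NO
The largest n with C(n, 6) < 268435456 is n = 78 (where E[X] = 256851595/268435456 ≈ 0.9568). Hence R_4(6) > 78, i.e. R_4(6) ≥ 79.

Largest n = 78; hence R_4(6) > 78.


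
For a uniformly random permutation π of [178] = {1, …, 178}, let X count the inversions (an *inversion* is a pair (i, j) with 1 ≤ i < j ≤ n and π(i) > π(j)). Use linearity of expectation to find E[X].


Write X = Σ X_I over the C(178, 2) = 15753 pairs i < j, with X_I the indicator of one inversion.
There are 15753 indicators.
For each fixed pair i < j, the values π(i) and π(j) are two distinct elements of {1, …, 178} in uniformly random order; by symmetry P[π(i) > π(j)] = 1/2.
By linearity: E[X] = 15753 · (1/2) = C(178, 2) · (1/2) = 15753/2 = 15753/2 ≈ 7876.5000.

E[X] = 15753/2 = 7876.5000.


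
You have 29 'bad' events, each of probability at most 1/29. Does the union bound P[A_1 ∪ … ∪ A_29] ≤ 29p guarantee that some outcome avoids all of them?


Union bound: P[∪_{i=1}^{29} A_i] ≤ Σ_i P[A_i] ≤ 29·p = 29·(1/29) = 1.
Numerically: 1 ≈ 1.0000.
Is 1 < 1? NO.
Since the bound 1 is ≥ 1, the union bound is uninformative here; it does NOT by itself certify existence.

29·p = 1 ≈ 1.0000; existence NOT certified by the union bound.


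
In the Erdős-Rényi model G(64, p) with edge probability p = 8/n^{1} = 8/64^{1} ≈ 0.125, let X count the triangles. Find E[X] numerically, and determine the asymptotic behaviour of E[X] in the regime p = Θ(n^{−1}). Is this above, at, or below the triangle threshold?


Number of potential triangles: C(64, 3) = 41664.
Each occurs with probability p³ ≈ (0.125)³ ≈ 1.95312500e-03.
By linearity: E[X] = C(64, 3)·p³ ≈ 41664 · 1.95312500e-03 ≈ 81.375000.
Here α = 1, so p = 8/n is exactly at the triangle threshold p ~ 1/n. Asymptotically E[X] → c³/6 = 8³/6 = 256/3 ≈ 85.333333, a bounded constant. In this regime the triangle count is asymptotically Poisson(c³/6).

E[X] ≈ 81.375000; in regime p = Θ(1/n^{1}) E[X] stays bounded (at the triangle threshold p ~ 1/n).


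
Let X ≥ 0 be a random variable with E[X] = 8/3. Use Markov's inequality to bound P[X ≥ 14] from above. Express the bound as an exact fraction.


μ = E[X] = 8/3, a = 14.
Markov: P[X ≥ 14] ≤ μ/a = (8/3)/14 = 4/21.
Numerically: ≈ 0.190476.
(Since a = 14 > μ = 2.666667, the bound 4/21 is < 1 and informative.)

P[X ≥ 14] ≤ 4/21 ≈ 0.190476.


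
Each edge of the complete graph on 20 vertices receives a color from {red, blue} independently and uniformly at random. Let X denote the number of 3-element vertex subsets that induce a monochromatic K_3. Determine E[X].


Let X = Σ_S X_S over the C(20, 3) = 1140 subsets S of size 3, where X_S = 1 if the K_3 on S is monochromatic.
For a fixed S, the K_3 on S has C(3, 2) = 3 edges. P[all 3 edges red] = (1/2)^3, and likewise for blue, so P[monochromatic] = 2·(1/2)^3 = 2^{1 − 3} = 1/4.
Summing: E[X] = C(20, 3) · 2^{1 − 3} = 1140 · 1/4 = 285.
Numerically: E[X] ≈ 285.0000.

E[X] = C(20,3)·2^(1−C(3,2)) = 285 ≈ 285.0000.


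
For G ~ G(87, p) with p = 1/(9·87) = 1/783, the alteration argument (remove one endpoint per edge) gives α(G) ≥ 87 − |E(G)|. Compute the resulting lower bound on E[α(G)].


E[|E(G)|] = C(87, 2)·p = 3741 · (1/783) = 43/9.
E[α(G)] ≥ n − E[|E(G)|] = 87 − 43/9 = 740/9.
Numerically: ≈ 82.222.
(This is only a lower bound; the true E[α(G)] may be larger.)

E[α(G)] ≥ 740/9 ≈ 82.222.


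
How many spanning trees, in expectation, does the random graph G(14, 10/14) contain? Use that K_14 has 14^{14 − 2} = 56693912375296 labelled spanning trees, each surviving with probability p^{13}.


K_14 has 14^{14 − 2} = 56693912375296 labelled spanning trees.
For each such spanning tree H, let X_H = 1 if all 13 edges of H are present in G. Then P[X_H = 1] = p^{13} = (5/7)^{13} = 1220703125/96889010407.
By linearity of expectation: E[X] = Σ_H E[X_H] = 56693912375296 · p^{13} = 56693912375296 · 1220703125/96889010407 = 5000000000000/7.
Numerically: E[X] ≈ 7.14286e+11.

E[X] = 56693912375296 · (5/7)^{13} = 5000000000000/7 ≈ 7.14286e+11.


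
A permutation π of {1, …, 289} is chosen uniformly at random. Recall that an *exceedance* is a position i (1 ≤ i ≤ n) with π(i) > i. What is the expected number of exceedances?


Write X = Σ_{i=1}^{289} X_i, where X_i = 1_{π(i) > i}.
For each fixed i, π(i) is uniform over {1, …, 289} (marginal of a uniform permutation), so P[π(i) > i] = (n − i)/n. Summing: Σ_{i=1}^{289} (n − i)/n = (0 + 1 + … + 288)/289 = 289(289 − 1)/(2·289) = (289 − 1)/2.
Hence E[X] = Σ_{i=1}^{289} (289 − i)/289 = 144 ≈ 144.00000.

E[X] = 144 = 144.00000.


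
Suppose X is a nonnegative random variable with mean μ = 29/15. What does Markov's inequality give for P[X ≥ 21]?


μ = E[X] = 29/15, a = 21.
Markov: P[X ≥ 21] ≤ μ/a = (29/15)/21 = 29/315.
Numerically: ≈ 0.0921.
(Since a = 21 > μ = 1.9333, the bound 29/315 is < 1 and informative.)

P[X ≥ 21] ≤ 29/315 ≈ 0.0921.


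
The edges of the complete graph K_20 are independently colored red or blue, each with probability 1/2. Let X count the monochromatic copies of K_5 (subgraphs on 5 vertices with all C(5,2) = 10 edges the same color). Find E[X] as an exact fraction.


Let X = Σ_S X_S over the C(20, 5) = 15504 subsets S of size 5, where X_S = 1 if the K_5 on S is monochromatic.
For a fixed S, the K_5 on S has C(5, 2) = 10 edges. P[all 10 edges red] = (1/2)^10, and likewise for blue, so P[monochromatic] = 2·(1/2)^10 = 2^{1 − 10} = 1/512.
By linearity of expectation: E[X] = C(20, 5) · 2^{1 − 10} = 15504 · 1/512 = 969/32.
Numerically: E[X] ≈ 30.281.

E[X] = C(20,5)·2^(1−C(5,2)) = 969/32 ≈ 30.281.


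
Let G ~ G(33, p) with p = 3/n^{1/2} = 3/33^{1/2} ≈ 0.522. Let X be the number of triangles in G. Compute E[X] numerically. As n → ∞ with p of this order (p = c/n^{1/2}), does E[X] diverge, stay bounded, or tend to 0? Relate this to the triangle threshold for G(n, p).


Number of potential triangles: C(33, 3) = 5456.
Each occurs with probability p³ ≈ (0.522)³ ≈ 1.42427e-01.
By linearity: E[X] = C(33, 3)·p³ ≈ 5456 · 1.42427e-01 ≈ 777.083.
Since α = 1/2 < 1, p = c/n^{1/2} ≫ 1/n is above the triangle threshold p ~ 1/n. Asymptotically E[X] ~ (c³/6)·n^{3(1−α)} = (3³/6)·n^{1.5} → ∞; triangles are abundant w.h.p.

E[X] ≈ 777.083; in regime p = Θ(1/n^{1/2}) E[X] diverges (above the triangle threshold p ~ 1/n).


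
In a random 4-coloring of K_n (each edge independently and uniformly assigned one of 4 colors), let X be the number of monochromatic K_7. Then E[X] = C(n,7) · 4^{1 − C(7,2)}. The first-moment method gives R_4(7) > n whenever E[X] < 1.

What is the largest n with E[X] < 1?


We need C(n, 7) · 4^{1 − 21} < 1, i.e. C(n, 7) < 4^{21 − 1} = 1099511627776.
Check values of n near the boundary:
  n = 177: C(177, 7) = 957664425960; 957664425960 < 1099511627776? YES
  n = 178: C(178, 7) = 996867063280; 996867063280 < 1099511627776? YES
  n = 179: C(179, 7) = 1037437234460; 1037437234460 < 1099511627776? YES
  n = 180: C(180, 7) = 1079414463600; 1079414463600 < 1099511627776? YES
  n = 181: C(181, 7) = 1122839183400; 1122839183400 < 1099511627776? NO
  n = 182: C(182, 7) = 1167752750736; 1167752750736 < 1099511627776? NO
The largest n with C(n, 7) < 1099511627776 is n = 180 (where E[X] = 67463403975/68719476736 ≈ 0.982). Hence R_4(7) > 180, i.e. R_4(7) ≥ 181.

Largest n = 180; hence R_4(7) > 180.


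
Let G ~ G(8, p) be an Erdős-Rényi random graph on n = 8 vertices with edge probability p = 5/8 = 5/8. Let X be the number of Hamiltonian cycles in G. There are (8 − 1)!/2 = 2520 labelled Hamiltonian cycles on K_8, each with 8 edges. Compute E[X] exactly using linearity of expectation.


K_8 has (8 − 1)!/2 = 2520 labelled Hamiltonian cycles.
For each such Hamiltonian cycle H, let X_H = 1 if all 8 edges of H are present in G. Then P[X_H = 1] = p^{8} = (5/8)^{8} = 390625/16777216.
By linearity: E[X] = Σ_H E[X_H] = 2520 · p^{8} = 2520 · 390625/16777216 = 123046875/2097152.
Numerically: E[X] ≈ 58.67.

E[X] = 2520 · (5/8)^{8} = 123046875/2097152 ≈ 58.67.


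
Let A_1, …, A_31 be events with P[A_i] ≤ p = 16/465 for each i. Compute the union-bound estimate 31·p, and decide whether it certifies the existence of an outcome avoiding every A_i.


Union bound: P[∪_{i=1}^{31} A_i] ≤ Σ_i P[A_i] ≤ 31·p = 31·(16/465) = 16/15.
Numerically: 16/15 ≈ 1.0667.
Is 16/15 < 1? NO.
Since the bound 16/15 is ≥ 1, the union bound is uninformative here; it does NOT by itself certify existence.

31·p = 16/15 ≈ 1.0667; existence NOT certified by the union bound.


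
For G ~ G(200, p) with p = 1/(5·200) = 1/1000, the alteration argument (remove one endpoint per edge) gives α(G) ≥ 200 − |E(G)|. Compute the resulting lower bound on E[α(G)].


E[|E(G)|] = C(200, 2)·p = 19900 · (1/1000) = 199/10.
E[α(G)] ≥ n − E[|E(G)|] = 200 − 199/10 = 1801/10.
Numerically: ≈ 180.100.
(This is only a lower bound; the true E[α(G)] may be larger.)

E[α(G)] ≥ 1801/10 ≈ 180.100.


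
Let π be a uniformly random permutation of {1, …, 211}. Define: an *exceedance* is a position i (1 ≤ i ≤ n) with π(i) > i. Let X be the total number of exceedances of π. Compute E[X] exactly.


Write X = Σ_{i=1}^{211} X_i, where X_i = 1_{π(i) > i}.
For each fixed i, π(i) is uniform over {1, …, 211} (marginal of a uniform permutation), so P[π(i) > i] = (n − i)/n. Summing: Σ_{i=1}^{211} (n − i)/n = (0 + 1 + … + 210)/211 = 211(211 − 1)/(2·211) = (211 − 1)/2.
Hence E[X] = Σ_{i=1}^{211} (211 − i)/211 = 105 ≈ 105.00000.

E[X] = 105 = 105.00000.


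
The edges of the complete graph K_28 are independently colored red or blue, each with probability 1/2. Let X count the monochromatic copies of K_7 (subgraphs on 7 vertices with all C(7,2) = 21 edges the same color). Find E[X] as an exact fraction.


Let X = Σ_S X_S over the C(28, 7) = 1184040 subsets S of size 7, where X_S = 1 if the K_7 on S is monochromatic.
For a fixed S, the K_7 on S has C(7, 2) = 21 edges. P[all 21 edges red] = (1/2)^21, and likewise for blue, so P[monochromatic] = 2·(1/2)^21 = 2^{1 − 21} = 1/1048576.
By linearity of expectation: E[X] = C(28, 7) · 2^{1 − 21} = 1184040 · 1/1048576 = 148005/131072.
Numerically: E[X] ≈ 1.129.

E[X] = C(28,7)·2^(1−C(7,2)) = 148005/131072 ≈ 1.129.


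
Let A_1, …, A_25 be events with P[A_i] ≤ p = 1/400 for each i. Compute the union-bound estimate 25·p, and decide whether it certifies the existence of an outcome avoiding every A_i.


Union bound: P[∪_{i=1}^{25} A_i] ≤ Σ_i P[A_i] ≤ 25·p = 25·(1/400) = 1/16.
Numerically: 1/16 ≈ 0.0625.
Is 1/16 < 1? YES.
Since P[∪ A_i] ≤ 1/16 < 1, the complement has P[∩ A_i^c] ≥ 1 − 1/16 = 15/16 > 0, so some outcome avoids every A_i.

25·p = 1/16 ≈ 0.0625; existence CERTIFIED by the union bound.


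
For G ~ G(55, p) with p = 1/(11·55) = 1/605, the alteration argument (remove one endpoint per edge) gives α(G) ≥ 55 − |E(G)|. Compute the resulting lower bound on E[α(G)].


E[|E(G)|] = C(55, 2)·p = 1485 · (1/605) = 27/11.
E[α(G)] ≥ n − E[|E(G)|] = 55 − 27/11 = 578/11.
Numerically: ≈ 52.545.
(This is only a lower bound; the true E[α(G)] may be larger.)

E[α(G)] ≥ 578/11 ≈ 52.545.


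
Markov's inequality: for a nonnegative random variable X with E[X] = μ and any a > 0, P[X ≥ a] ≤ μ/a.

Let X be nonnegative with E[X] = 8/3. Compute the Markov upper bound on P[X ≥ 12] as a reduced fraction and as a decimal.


μ = E[X] = 8/3, a = 12.
Markov: P[X ≥ 12] ≤ μ/a = (8/3)/12 = 2/9.
Numerically: ≈ 0.2222.
(Since a = 12 > μ = 2.6667, the bound 2/9 is < 1 and informative.)

P[X ≥ 12] ≤ 2/9 ≈ 0.2222.


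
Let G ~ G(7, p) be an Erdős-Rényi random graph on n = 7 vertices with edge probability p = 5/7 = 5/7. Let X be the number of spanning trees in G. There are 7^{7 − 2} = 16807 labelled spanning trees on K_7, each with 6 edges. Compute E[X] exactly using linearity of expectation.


K_7 has 7^{7 − 2} = 16807 labelled spanning trees.
For each such spanning tree H, let X_H = 1 if all 6 edges of H are present in G. Then P[X_H = 1] = p^{6} = (5/7)^{6} = 15625/117649.
Summing the indicators: E[X] = Σ_H E[X_H] = 16807 · p^{6} = 16807 · 15625/117649 = 15625/7.
Numerically: E[X] ≈ 2232.14.

E[X] = 16807 · (5/7)^{6} = 15625/7 ≈ 2232.14.
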